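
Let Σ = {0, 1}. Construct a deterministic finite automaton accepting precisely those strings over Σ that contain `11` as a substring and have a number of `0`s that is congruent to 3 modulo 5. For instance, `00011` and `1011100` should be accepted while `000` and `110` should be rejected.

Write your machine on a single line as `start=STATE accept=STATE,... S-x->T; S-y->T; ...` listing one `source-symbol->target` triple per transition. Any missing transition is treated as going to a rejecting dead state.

start=A; accept=N; A-0->B; A-1->C; B-0->D; B-1->E; C-0->B; C-1->F; D-0->G; D-1->H; E-0->D; E-1->I; F-0->I; F-1->F; G-0->J; G-1->K; H-0->G; H-1->L; I-0->L; I-1->I; J-0->A; J-1->M; K-0->J; K-1->N; L-0->N; L-1->L; M-0->A; M-1->O; N-0->O; N-1->N; O-0->F; O-1->O

Build one automaton per condition and run them in lockstep. The first has 3 states tracking whether and how much of `11` has been seen; the second has 5 states tracking the count of `0`s modulo 5. A product state is a pair (one from each), accepting exactly when both do.
       0  1 
>  A   B  C 
   B   D  E 
   C   B  F 
   D   G  H 
   E   D  I 
   F   I  F 
   G   J  K 
   H   G  L 
   I   L  I 
   J   A  M 
   K   J  N 
   L   N  L 
   M   A  O 
 * N   O  N 
   O   F  O 
(> = start, * = accepting)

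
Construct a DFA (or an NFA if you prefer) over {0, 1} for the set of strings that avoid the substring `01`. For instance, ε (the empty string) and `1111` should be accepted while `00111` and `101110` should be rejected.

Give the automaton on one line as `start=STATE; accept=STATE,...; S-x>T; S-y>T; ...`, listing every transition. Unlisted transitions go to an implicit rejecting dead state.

start=A; accept=A,B; A-0>B; A-1>A; B-0>B; B-1>C; C-0>C; C-1>C

This is the complement of 'contains `01`'. Use the same substring-matching states — A through C holding how much of `01` has just been matched — but flip the accepting set: everything except the trap C accepts.
3 states suffice.
       0  1 
>* A   B  A 
 * B   B  C 
   C   C  C 
(> = start, * = accepting)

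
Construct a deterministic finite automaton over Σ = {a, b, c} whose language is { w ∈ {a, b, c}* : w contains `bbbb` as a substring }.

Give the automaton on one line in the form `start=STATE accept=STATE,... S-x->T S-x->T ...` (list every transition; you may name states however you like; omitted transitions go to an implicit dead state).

States S0..S3 record the length of the longest prefix of `bbbb` that matches the current input suffix. Reaching S4 means `bbbb` has been seen, and we stay there forever. Accept from S4.
With 5 states:
        a   b   c  
>  S0   S0  S1  S0 
   S1   S0  S2  S0 
   S2   S0  S3  S0 
   S3   S0  S4  S0 
 * S4   S4  S4  S4 
(> = start, * = accepting)

start=S0 accept=S4 S0-a->S0 S0-b->S1 S0-c->S0 S1-a->S0 S1-b->S2 S1-c->S0 S2-a->S0 S2-b->S3 S2-c->S0 S3-a->S0 S3-b->S4 S3-c->S0 S4-a->S4 S4-b->S4 S4-c->S4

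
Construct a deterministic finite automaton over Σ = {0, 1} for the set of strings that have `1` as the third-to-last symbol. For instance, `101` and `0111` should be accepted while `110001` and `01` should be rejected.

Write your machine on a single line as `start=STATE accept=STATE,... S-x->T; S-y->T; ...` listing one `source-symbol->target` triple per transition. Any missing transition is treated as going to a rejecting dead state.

start=S0; accept=S11,S12,S13,S14; S0-0->S1; S0-1->S2; S1-0->S3; S1-1->S4; S2-0->S5; S2-1->S6; S3-0->S7; S3-1->S8; S4-0->S9; S4-1->S10; S5-0->S11; S5-1->S12; S6-0->S13; S6-1->S14; S7-0->S7; S7-1->S8; S8-0->S9; S8-1->S10; S9-0->S11; S9-1->S12; S10-0->S13; S10-1->S14; S11-0->S7; S11-1->S8; S12-0->S9; S12-1->S10; S13-0->S11; S13-1->S12; S14-0->S13; S14-1->S14

A DFA must remember the last 3 symbols (since which symbol is third-to-last isn't known until the input ends). Use one state per possible window of the last ≤3 symbols; accept from those whose window starts with `1`.
With 15 states:
          0    1  
>  S0     S1   S2 
   S1     S3   S4 
   S2     S5   S6 
   S3     S7   S8 
   S4     S9  S10 
   S5    S11  S12 
   S6    S13  S14 
   S7     S7   S8 
   S8     S9  S10 
   S9    S11  S12 
   S10   S13  S14 
 * S11    S7   S8 
 * S12    S9  S10 
 * S13   S11  S12 
 * S14   S13  S14 
(> = start, * = accepting)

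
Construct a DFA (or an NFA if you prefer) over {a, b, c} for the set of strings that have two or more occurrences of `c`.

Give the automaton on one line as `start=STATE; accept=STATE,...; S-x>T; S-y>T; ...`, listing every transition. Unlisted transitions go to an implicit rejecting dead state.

Count `c`s, saturating at 3: states q0 through q2 mean 0 through 2 `c`s seen; q3 means more than 2. Each `c` increments (capped at q3); other symbols loop. Accept from {q2, q3}.
        a   b   c  
>  q0   q0  q0  q1 
   q1   q1  q1  q2 
 * q2   q2  q2  q3 
 * q3   q3  q3  q3 
(> = start, * = accepting)

start=q0; accept=q2,q3; q0-a>q0; q0-b>q0; q0-c>q1; q1-a>q1; q1-b>q1; q1-c>q2; q2-a>q2; q2-b>q2; q2-c>q3; q3-a>q3; q3-b>q3; q3-c>q3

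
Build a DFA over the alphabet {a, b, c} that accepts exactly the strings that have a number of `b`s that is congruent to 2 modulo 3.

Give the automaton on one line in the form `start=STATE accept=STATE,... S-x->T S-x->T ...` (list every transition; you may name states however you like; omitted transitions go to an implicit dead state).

Keep the running count of `b`s modulo 3: each `b` advances along the cycle q0 → q1 → q2 → q0 while other symbols loop. Accept at q2.
With 3 states:
        a   b   c  
>  q0   q0  q1  q0 
   q1   q1  q2  q1 
 * q2   q2  q0  q2 
(> = start, * = accepting)

start=q0 accept=q2 q0-a->q0 q0-b->q1 q0-c->q0 q1-a->q1 q1-b->q2 q1-c->q1 q2-a->q2 q2-b->q0 q2-c->q2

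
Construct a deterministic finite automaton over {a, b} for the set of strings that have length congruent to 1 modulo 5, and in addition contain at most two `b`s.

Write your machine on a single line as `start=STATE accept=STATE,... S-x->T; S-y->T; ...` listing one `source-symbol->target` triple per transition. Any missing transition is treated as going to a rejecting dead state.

Run two small machines in parallel and take their product. The first has 5 states tracking the input length modulo 5; the second has 4 states tracking the count of `b`s, saturating at 3. A product state is a pair (one from each), accepting exactly when both do. Equivalent product states are then merged.
With 16 states:
          a    b  
>  s0     s1   s2 
 * s1     s3   s4 
 * s2     s4   s5 
   s3     s6   s7 
   s4     s7   s8 
   s5     s8   s9 
   s6    s10  s11 
   s7    s11  s12 
   s8    s12   s9 
   s9     s9   s9 
   s10    s0  s13 
   s11   s13  s14 
   s12   s14   s9 
   s13    s2  s15 
   s14   s15   s9 
 * s15    s5   s9 
(> = start, * = accepting)

start=s0; accept=s1,s2,s15; s0-a->s1; s0-b->s2; s1-a->s3; s1-b->s4; s2-a->s4; s2-b->s5; s3-a->s6; s3-b->s7; s4-a->s7; s4-b->s8; s5-a->s8; s5-b->s9; s6-a->s10; s6-b->s11; s7-a->s11; s7-b->s12; s8-a->s12; s8-b->s9; s9-a->s9; s9-b->s9; s10-a->s0; s10-b->s13; s11-a->s13; s11-b->s14; s12-a->s14; s12-b->s9; s13-a->s2; s13-b->s15; s14-a->s15; s14-b->s9; s15-a->s5; s15-b->s9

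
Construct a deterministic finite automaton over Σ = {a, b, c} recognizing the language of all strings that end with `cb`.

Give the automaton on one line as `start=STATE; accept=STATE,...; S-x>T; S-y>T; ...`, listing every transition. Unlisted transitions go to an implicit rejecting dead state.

start=q0; accept=q2; q0-a>q0; q0-b>q0; q0-c>q1; q1-a>q0; q1-b>q2; q1-c>q1; q2-a>q0; q2-b>q0; q2-c>q1

Remember how much of `cb` the current input suffix matches. State q0 means no match yet; q1 means the last symbol is `c`; q2 means the last 2 symbols are `cb`. Only q2 accepts. On a mismatch, fall back to the longest proper suffix that is still a prefix of `cb`.
A 3-state machine:
        a   b   c  
>  q0   q0  q0  q1 
   q1   q0  q2  q1 
 * q2   q0  q0  q1 
(> = start, * = accepting)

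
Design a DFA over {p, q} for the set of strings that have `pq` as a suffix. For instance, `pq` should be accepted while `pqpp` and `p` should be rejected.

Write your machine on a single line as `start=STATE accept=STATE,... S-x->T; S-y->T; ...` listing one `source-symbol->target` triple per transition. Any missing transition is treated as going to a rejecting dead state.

start=A; accept=C; A-p->B; A-q->A; B-p->B; B-q->C; C-p->B; C-q->A

Remember how much of `pq` the current input suffix matches. State A means no match yet; B means the last symbol is `p`; C means the last 2 symbols are `pq`. Only C accepts. On a mismatch, fall back to the longest proper suffix that is still a prefix of `pq`.
A 3-state machine:
       p  q 
>  A   B  A 
   B   B  C 
 * C   B  A 
(> = start, * = accepting)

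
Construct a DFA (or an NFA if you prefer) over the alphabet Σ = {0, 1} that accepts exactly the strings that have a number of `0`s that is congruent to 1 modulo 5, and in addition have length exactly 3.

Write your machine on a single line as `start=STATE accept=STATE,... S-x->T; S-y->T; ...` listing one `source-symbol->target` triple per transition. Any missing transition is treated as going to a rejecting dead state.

start=q0; accept=q6; q0-0->q1; q0-1->q2; q1-0->q3; q1-1->q4; q2-0->q4; q2-1->q5; q3-0->q3; q3-1->q3; q4-0->q3; q4-1->q6; q5-0->q6; q5-1->q3; q6-0->q3; q6-1->q3

Build one automaton per condition and run them in lockstep. One (5 states) tracks the count of `0`s modulo 5; the other (5 states) tracks the input length, saturating at 4. Each combined state is a pair, one component from each; accept when both components accept. Minimizing collapses redundant product states.
        0   1  
>  q0   q1  q2 
   q1   q3  q4 
   q2   q4  q5 
   q3   q3  q3 
   q4   q3  q6 
   q5   q6  q3 
 * q6   q3  q3 
(> = start, * = accepting)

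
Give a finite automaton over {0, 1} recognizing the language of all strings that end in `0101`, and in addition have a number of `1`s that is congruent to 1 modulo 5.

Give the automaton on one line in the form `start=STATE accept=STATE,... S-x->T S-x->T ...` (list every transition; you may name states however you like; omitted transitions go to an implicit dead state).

start=A accept=I A-0->A A-1->B B-0->B B-1->C C-0->C C-1->D D-0->D D-1->E E-0->F E-1->A F-0->F F-1->G G-0->H G-1->B H-0->A H-1->I I-0->B I-1->C

Build one automaton per condition and run them in lockstep. The first has 5 states tracking how much of the suffix `0101` has currently been matched; the second has 5 states tracking the count of `1`s modulo 5. A product state is a pair (one from each), accepting exactly when both do. Minimizing collapses redundant product states.
       0  1 
>  A   A  B 
   B   B  C 
   C   C  D 
   D   D  E 
   E   F  A 
   F   F  G 
   G   H  B 
   H   A  I 
 * I   B  C 
(> = start, * = accepting)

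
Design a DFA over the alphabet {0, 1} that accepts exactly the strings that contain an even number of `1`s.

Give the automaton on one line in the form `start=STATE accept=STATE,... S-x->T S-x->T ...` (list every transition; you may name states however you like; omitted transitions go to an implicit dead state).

start=S0 accept=S0 S0-0->S0 S0-1->S1 S1-0->S1 S1-1->S0

Keep the running count of `1`s modulo 2: each `1` advances along the cycle S0 → S1 → S0 while other symbols loop. Accept at S0.
        0   1  
>* S0   S0  S1 
   S1   S1  S0 
(> = start, * = accepting)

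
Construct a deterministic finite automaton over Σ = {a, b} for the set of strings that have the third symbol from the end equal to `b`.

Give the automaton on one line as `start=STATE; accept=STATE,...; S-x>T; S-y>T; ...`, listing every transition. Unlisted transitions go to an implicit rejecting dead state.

Because acceptance depends on a position counted from the end, the machine has to buffer the most recent 3 symbols. Make each state the string of the last up-to-3 symbols read; on input `x` shift the window left and append `x`. Accept when the buffered window has length 3 and begins with `b`.
15 states suffice.
          a    b  
>  s0     s1   s2 
   s1     s3   s4 
   s2     s5   s6 
   s3     s7   s8 
   s4     s9  s10 
   s5    s11  s12 
   s6    s13  s14 
   s7     s7   s8 
   s8     s9  s10 
   s9    s11  s12 
   s10   s13  s14 
 * s11    s7   s8 
 * s12    s9  s10 
 * s13   s11  s12 
 * s14   s13  s14 
(> = start, * = accepting)

start=s0; accept=s11,s12,s13,s14; s0-a>s1; s0-b>s2; s1-a>s3; s1-b>s4; s2-a>s5; s2-b>s6; s3-a>s7; s3-b>s8; s4-a>s9; s4-b>s10; s5-a>s11; s5-b>s12; s6-a>s13; s6-b>s14; s7-a>s7; s7-b>s8; s8-a>s9; s8-b>s10; s9-a>s11; s9-b>s12; s10-a>s13; s10-b>s14; s11-a>s7; s11-b>s8; s12-a>s9; s12-b>s10; s13-a>s11; s13-b>s12; s14-a>s13; s14-b>s14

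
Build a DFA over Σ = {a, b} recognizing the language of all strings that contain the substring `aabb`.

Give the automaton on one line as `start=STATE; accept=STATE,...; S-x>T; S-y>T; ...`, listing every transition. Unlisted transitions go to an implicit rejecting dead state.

Track how much of `aabb` has been matched so far: state S0 is no progress, S4 is the absorbing accept state reached once `aabb` has occurred. Intermediate states record partial matches; on a mismatch, fall back to the longest reusable overlap.
        a   b  
>  S0   S1  S0 
   S1   S2  S0 
   S2   S2  S3 
   S3   S1  S4 
 * S4   S4  S4 
(> = start, * = accepting)

start=S0; accept=S4; S0-a>S1; S0-b>S0; S1-a>S2; S1-b>S0; S2-a>S2; S2-b>S3; S3-a>S1; S3-b>S4; S4-a>S4; S4-b>S4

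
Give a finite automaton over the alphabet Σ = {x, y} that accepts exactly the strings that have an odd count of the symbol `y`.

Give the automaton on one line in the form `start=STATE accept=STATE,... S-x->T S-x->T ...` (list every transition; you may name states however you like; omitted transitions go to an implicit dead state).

Keep the running count of `y`s modulo 2: each `y` advances along the cycle q0 → q1 → q0 while other symbols loop. Accept at q1.
        x   y  
>  q0   q0  q1 
 * q1   q1  q0 
(> = start, * = accepting)

start=q0 accept=q1 q0-x->q0 q0-y->q1 q1-x->q1 q1-y->q0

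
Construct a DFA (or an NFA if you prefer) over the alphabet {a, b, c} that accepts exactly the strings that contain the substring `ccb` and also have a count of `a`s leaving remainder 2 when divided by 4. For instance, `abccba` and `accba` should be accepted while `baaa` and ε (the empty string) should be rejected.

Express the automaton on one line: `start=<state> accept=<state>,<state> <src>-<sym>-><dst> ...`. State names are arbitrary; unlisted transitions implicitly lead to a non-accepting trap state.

start=S0 accept=S14 S0-a->S1 S0-b->S0 S0-c->S2 S1-a->S3 S1-b->S1 S1-c->S4 S2-a->S1 S2-b->S0 S2-c->S5 S3-a->S6 S3-b->S3 S3-c->S7 S4-a->S3 S4-b->S1 S4-c->S8 S5-a->S1 S5-b->S9 S5-c->S5 S6-a->S0 S6-b->S6 S6-c->S10 S7-a->S6 S7-b->S3 S7-c->S11 S8-a->S3 S8-b->S12 S8-c->S8 S9-a->S12 S9-b->S9 S9-c->S9 S10-a->S0 S10-b->S6 S10-c->S13 S11-a->S6 S11-b->S14 S11-c->S11 S12-a->S14 S12-b->S12 S12-c->S12 S13-a->S0 S13-b->S15 S13-c->S13 S14-a->S15 S14-b->S14 S14-c->S14 S15-a->S9 S15-b->S15 S15-c->S15

Run two small machines in parallel and take their product. The first has 4 states tracking whether and how much of `ccb` has been seen; the second has 4 states tracking the count of `a`s modulo 4. A product state is a pair (one from each), accepting exactly when both do.
A 16-state machine:
          a    b    c  
>  S0     S1   S0   S2 
   S1     S3   S1   S4 
   S2     S1   S0   S5 
   S3     S6   S3   S7 
   S4     S3   S1   S8 
   S5     S1   S9   S5 
   S6     S0   S6  S10 
   S7     S6   S3  S11 
   S8     S3  S12   S8 
   S9    S12   S9   S9 
   S10    S0   S6  S13 
   S11    S6  S14  S11 
   S12   S14  S12  S12 
   S13    S0  S15  S13 
 * S14   S15  S14  S14 
   S15    S9  S15  S15 
(> = start, * = accepting)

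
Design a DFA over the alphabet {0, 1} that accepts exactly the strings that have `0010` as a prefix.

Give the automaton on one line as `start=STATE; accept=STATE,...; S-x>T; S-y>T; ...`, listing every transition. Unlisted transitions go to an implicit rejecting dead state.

Walk along `0010` while the input agrees: from q0 take `0` to q1, and so on. Any deviation drops to the rejecting sink q5. Once q4 is reached the prefix is confirmed and every continuation is accepted.
6 states suffice.
        0   1  
>  q0   q1  q5 
   q1   q2  q5 
   q2   q5  q3 
   q3   q4  q5 
 * q4   q4  q4 
   q5   q5  q5 
(> = start, * = accepting)

start=q0; accept=q4; q0-0>q1; q0-1>q5; q1-0>q2; q1-1>q5; q2-0>q5; q2-1>q3; q3-0>q4; q3-1>q5; q4-0>q4; q4-1>q4; q5-0>q5; q5-1>q5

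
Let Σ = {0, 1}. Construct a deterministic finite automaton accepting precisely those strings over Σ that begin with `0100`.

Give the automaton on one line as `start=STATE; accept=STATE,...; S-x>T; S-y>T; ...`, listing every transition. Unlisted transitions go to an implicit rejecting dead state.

start=q0; accept=q4; q0-0>q1; q0-1>q5; q1-0>q5; q1-1>q2; q2-0>q3; q2-1>q5; q3-0>q4; q3-1>q5; q4-0>q4; q4-1>q4; q5-0>q5; q5-1>q5

Check the first 4 symbols one by one: q0 through q3 record how many have matched `0100` so far; any wrong symbol goes to the dead state q5. After all 4 match we enter the accepting sink q4.
        0   1  
>  q0   q1  q5 
   q1   q5  q2 
   q2   q3  q5 
   q3   q4  q5 
 * q4   q4  q4 
   q5   q5  q5 
(> = start, * = accepting)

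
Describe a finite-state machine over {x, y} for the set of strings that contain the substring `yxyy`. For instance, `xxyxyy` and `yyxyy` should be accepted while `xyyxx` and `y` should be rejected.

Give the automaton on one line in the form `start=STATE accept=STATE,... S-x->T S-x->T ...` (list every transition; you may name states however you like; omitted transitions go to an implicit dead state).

Track how much of `yxyy` has been matched so far: state S0 is no progress, S4 is the absorbing accept state reached once `yxyy` has occurred. Intermediate states record partial matches; on a mismatch, fall back to the longest reusable overlap.
A 5-state machine:
        x   y  
>  S0   S0  S1 
   S1   S2  S1 
   S2   S0  S3 
   S3   S2  S4 
 * S4   S4  S4 
(> = start, * = accepting)

start=S0 accept=S4 S0-x->S0 S0-y->S1 S1-x->S2 S1-y->S1 S2-x->S0 S2-y->S3 S3-x->S2 S3-y->S4 S4-x->S4 S4-y->S4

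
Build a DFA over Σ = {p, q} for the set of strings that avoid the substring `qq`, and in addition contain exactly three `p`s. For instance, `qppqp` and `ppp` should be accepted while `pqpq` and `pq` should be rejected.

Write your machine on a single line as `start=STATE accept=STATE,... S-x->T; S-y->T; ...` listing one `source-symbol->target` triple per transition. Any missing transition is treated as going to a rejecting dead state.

Handle the two conditions separately and then intersect. The first has 3 states tracking partial matches of the forbidden pattern `qq`; the second has 5 states tracking the count of `p`s, saturating at 4. A product state is a pair (one from each), accepting exactly when both do. Minimizing collapses redundant product states.
With 9 states:
        p   q  
>  s0   s1  s2 
   s1   s3  s4 
   s2   s1  s5 
   s3   s6  s7 
   s4   s3  s5 
   s5   s5  s5 
 * s6   s5  s8 
   s7   s6  s5 
 * s8   s5  s5 
(> = start, * = accepting)

start=s0; accept=s6,s8; s0-p->s1; s0-q->s2; s1-p->s3; s1-q->s4; s2-p->s1; s2-q->s5; s3-p->s6; s3-q->s7; s4-p->s3; s4-q->s5; s5-p->s5; s5-q->s5; s6-p->s5; s6-q->s8; s7-p->s6; s7-q->s5; s8-p->s5; s8-q->s5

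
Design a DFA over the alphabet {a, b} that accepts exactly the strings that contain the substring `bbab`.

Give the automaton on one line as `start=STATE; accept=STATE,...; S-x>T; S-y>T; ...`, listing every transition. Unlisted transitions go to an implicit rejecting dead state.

States s0..s3 record the length of the longest prefix of `bbab` that matches the current input suffix. Reaching s4 means `bbab` has been seen, and we stay there forever. Accept from s4.
        a   b  
>  s0   s0  s1 
   s1   s0  s2 
   s2   s3  s2 
   s3   s0  s4 
 * s4   s4  s4 
(> = start, * = accepting)

start=s0; accept=s4; s0-a>s0; s0-b>s1; s1-a>s0; s1-b>s2; s2-a>s3; s2-b>s2; s3-a>s0; s3-b>s4; s4-a>s4; s4-b>s4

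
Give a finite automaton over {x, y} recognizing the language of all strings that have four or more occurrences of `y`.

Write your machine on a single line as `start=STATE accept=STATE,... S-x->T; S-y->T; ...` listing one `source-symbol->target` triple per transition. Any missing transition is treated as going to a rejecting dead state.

start=A; accept=E,F; A-x->A; A-y->B; B-x->B; B-y->C; C-x->C; C-y->D; D-x->D; D-y->E; E-x->E; E-y->F; F-x->F; F-y->F

Only the number of `y`s matters, and only up to 5. Make a chain A → B → C → D → E → F advanced by each `y` (with F absorbing); every other symbol self-loops. The accepting set is {E, F}.
6 states suffice.
       x  y 
>  A   A  B 
   B   B  C 
   C   C  D 
   D   D  E 
 * E   E  F 
 * F   F  F 
(> = start, * = accepting)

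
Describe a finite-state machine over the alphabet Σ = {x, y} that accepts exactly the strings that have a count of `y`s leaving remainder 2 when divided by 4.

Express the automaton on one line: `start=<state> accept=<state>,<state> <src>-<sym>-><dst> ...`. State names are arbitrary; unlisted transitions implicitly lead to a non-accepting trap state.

start=q0 accept=q2 q0-x->q0 q0-y->q1 q1-x->q1 q1-y->q2 q2-x->q2 q2-y->q3 q3-x->q3 q3-y->q0

The only thing that matters is how many `y`s have appeared, reduced mod 4. Use one state per residue: q0 for 0, …, q3 for 3. Reading `y` moves to the next residue; anything else stays put. q2 is accepting.
With 4 states:
        x   y  
>  q0   q0  q1 
   q1   q1  q2 
 * q2   q2  q3 
   q3   q3  q0 
(> = start, * = accepting)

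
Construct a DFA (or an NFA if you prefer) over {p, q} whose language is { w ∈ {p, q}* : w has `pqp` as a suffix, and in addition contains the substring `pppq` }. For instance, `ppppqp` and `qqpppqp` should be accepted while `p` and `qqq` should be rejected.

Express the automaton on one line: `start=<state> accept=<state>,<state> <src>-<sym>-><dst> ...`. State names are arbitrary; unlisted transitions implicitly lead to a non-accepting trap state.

Handle the two conditions separately and then intersect. The first has 4 states tracking how much of the suffix `pqp` has currently been matched; the second has 5 states tracking whether and how much of `pppq` has been seen. A product state is a pair (one from each), accepting exactly when both do. Equivalent product states are then merged.
With 7 states:
       p  q 
>  A   B  A 
   B   C  A 
   C   D  A 
   D   D  E 
   E   F  G 
 * F   D  E 
   G   D  G 
(> = start, * = accepting)

start=A accept=F A-p->B A-q->A B-p->C B-q->A C-p->D C-q->A D-p->D D-q->E E-p->F E-q->G F-p->D F-q->E G-p->D G-q->G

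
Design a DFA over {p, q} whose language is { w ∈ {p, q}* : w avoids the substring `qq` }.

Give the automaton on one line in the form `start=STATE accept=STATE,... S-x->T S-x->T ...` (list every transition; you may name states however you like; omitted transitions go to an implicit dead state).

start=s0 accept=s0,s1 s0-p->s0 s0-q->s1 s1-p->s0 s1-q->s2 s2-p->s2 s2-q->s2

This is the complement of 'contains `qq`'. Use the same substring-matching states — s0 through s2 holding how much of `qq` has just been matched — but flip the accepting set: everything except the trap s2 accepts.
A 3-state machine:
        p   q  
>* s0   s0  s1 
 * s1   s0  s2 
   s2   s2  s2 
(> = start, * = accepting)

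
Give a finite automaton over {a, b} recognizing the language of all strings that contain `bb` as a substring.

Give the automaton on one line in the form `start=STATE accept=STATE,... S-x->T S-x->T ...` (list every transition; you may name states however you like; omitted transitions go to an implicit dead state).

start=S0 accept=S2 S0-a->S0 S0-b->S1 S1-a->S0 S1-b->S2 S2-a->S2 S2-b->S2

States S0..S1 record the length of the longest prefix of `bb` that matches the current input suffix. Reaching S2 means `bb` has been seen, and we stay there forever. Accept from S2.
        a   b  
>  S0   S0  S1 
   S1   S0  S2 
 * S2   S2  S2 
(> = start, * = accepting)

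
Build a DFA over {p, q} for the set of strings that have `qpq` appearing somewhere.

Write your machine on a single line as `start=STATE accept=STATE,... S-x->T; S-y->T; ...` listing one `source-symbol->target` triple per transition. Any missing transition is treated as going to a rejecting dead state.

start=A; accept=D; A-p->A; A-q->B; B-p->C; B-q->B; C-p->A; C-q->D; D-p->D; D-q->D

Track how much of `qpq` has been matched so far: state A is no progress, D is the absorbing accept state reached once `qpq` has occurred. Intermediate states record partial matches; on a mismatch, fall back to the longest reusable overlap.
A 4-state machine:
       p  q 
>  A   A  B 
   B   C  B 
   C   A  D 
 * D   D  D 
(> = start, * = accepting)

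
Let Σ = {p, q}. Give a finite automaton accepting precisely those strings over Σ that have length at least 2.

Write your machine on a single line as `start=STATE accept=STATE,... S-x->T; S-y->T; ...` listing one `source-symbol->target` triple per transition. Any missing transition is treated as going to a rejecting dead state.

start=A; accept=C,D; A-p->B; A-q->B; B-p->C; B-q->C; C-p->D; C-q->D; D-p->D; D-q->D

Count input length up to 3: every symbol moves from A toward D, which means 'more than 2' and absorbs. Accept from {C, D}.
4 states suffice.
       p  q 
>  A   B  B 
   B   C  C 
 * C   D  D 
 * D   D  D 
(> = start, * = accepting)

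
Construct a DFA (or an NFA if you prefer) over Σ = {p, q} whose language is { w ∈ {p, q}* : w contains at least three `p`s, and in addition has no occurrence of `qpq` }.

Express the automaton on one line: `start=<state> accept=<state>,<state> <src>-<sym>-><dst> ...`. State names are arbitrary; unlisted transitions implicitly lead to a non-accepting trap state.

Run two small machines in parallel and take their product. The first has 5 states tracking the count of `p`s, saturating at 4; the second has 4 states tracking partial matches of the forbidden pattern `qpq`. A product state is a pair (one from each), accepting exactly when both do. Equivalent product states are then merged.
12 states suffice.
          p    q  
>  S0     S1   S2 
   S1     S3   S4 
   S2     S5   S2 
   S3     S6   S7 
   S4     S8   S4 
   S5     S3   S9 
 * S6     S6  S10 
   S7    S11   S7 
   S8     S6   S9 
   S9     S9   S9 
 * S10   S11  S10 
 * S11    S6   S9 
(> = start, * = accepting)

start=S0 accept=S6,S10,S11 S0-p->S1 S0-q->S2 S1-p->S3 S1-q->S4 S2-p->S5 S2-q->S2 S3-p->S6 S3-q->S7 S4-p->S8 S4-q->S4 S5-p->S3 S5-q->S9 S6-p->S6 S6-q->S10 S7-p->S11 S7-q->S7 S8-p->S6 S8-q->S9 S9-p->S9 S9-q->S9 S10-p->S11 S10-q->S10 S11-p->S6 S11-q->S9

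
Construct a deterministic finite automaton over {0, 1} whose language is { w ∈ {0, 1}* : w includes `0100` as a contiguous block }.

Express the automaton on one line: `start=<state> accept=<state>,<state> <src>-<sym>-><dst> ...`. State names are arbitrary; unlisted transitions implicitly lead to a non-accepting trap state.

start=q0 accept=q4 q0-0->q1 q0-1->q0 q1-0->q1 q1-1->q2 q2-0->q3 q2-1->q0 q3-0->q4 q3-1->q2 q4-0->q4 q4-1->q4

Track how much of `0100` has been matched so far: state q0 is no progress, q4 is the absorbing accept state reached once `0100` has occurred. Intermediate states record partial matches; on a mismatch, fall back to the longest reusable overlap.
5 states suffice.
        0   1  
>  q0   q1  q0 
   q1   q1  q2 
   q2   q3  q0 
   q3   q4  q2 
 * q4   q4  q4 
(> = start, * = accepting)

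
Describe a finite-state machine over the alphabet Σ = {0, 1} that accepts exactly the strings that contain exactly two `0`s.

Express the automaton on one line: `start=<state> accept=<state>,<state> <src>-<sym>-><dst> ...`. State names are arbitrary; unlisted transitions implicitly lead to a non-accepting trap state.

start=q0 accept=q2 q0-0->q1 q0-1->q0 q1-0->q2 q1-1->q1 q2-0->q3 q2-1->q2 q3-0->q3 q3-1->q3

Only the number of `0`s matters, and only up to 3. Make a chain q0 → q1 → q2 → q3 advanced by each `0` (with q3 absorbing); every other symbol self-loops. The accepting set is {q2}.
        0   1  
>  q0   q1  q0 
   q1   q2  q1 
 * q2   q3  q2 
   q3   q3  q3 
(> = start, * = accepting)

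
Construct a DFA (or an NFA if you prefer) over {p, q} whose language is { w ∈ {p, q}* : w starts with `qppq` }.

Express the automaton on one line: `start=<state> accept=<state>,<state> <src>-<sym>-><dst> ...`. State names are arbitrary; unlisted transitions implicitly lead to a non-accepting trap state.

Walk along `qppq` while the input agrees: from A take `q` to B, and so on. Any deviation drops to the rejecting sink F. Once E is reached the prefix is confirmed and every continuation is accepted.
With 6 states:
       p  q 
>  A   F  B 
   B   C  F 
   C   D  F 
   D   F  E 
 * E   E  E 
   F   F  F 
(> = start, * = accepting)

start=A accept=E A-p->F A-q->B B-p->C B-q->F C-p->D C-q->F D-p->F D-q->E E-p->E E-q->E F-p->F F-q->F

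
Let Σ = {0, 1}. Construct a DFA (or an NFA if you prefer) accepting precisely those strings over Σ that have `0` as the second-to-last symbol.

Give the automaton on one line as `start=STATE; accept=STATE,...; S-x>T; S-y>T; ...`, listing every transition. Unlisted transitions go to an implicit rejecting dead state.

start=A; accept=D,E; A-0>B; A-1>C; B-0>D; B-1>E; C-0>F; C-1>G; D-0>D; D-1>E; E-0>F; E-1>G; F-0>D; F-1>E; G-0>F; G-1>G

A DFA must remember the last 2 symbols (since which symbol is second-to-last isn't known until the input ends). Use one state per possible window of the last ≤2 symbols; accept from those whose window starts with `0`.
       0  1 
>  A   B  C 
   B   D  E 
   C   F  G 
 * D   D  E 
 * E   F  G 
   F   D  E 
   G   F  G 
(> = start, * = accepting)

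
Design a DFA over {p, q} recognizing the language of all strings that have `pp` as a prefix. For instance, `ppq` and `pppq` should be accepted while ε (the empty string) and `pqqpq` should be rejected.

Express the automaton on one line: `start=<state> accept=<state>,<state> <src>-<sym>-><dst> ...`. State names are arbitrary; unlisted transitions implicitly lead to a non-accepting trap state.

Check the first 2 symbols one by one: s0 through s1 record how many have matched `pp` so far; any wrong symbol goes to the dead state s3. After all 2 match we enter the accepting sink s2.
4 states suffice.
        p   q  
>  s0   s1  s3 
   s1   s2  s3 
 * s2   s2  s2 
   s3   s3  s3 
(> = start, * = accepting)

start=s0 accept=s2 s0-p->s1 s0-q->s3 s1-p->s2 s1-q->s3 s2-p->s2 s2-q->s2 s3-p->s3 s3-q->s3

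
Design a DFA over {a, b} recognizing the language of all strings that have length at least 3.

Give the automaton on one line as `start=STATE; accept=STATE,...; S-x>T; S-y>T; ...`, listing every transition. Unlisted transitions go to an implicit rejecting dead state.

start=q0; accept=q3,q4; q0-a>q1; q0-b>q1; q1-a>q2; q1-b>q2; q2-a>q3; q2-b>q3; q3-a>q4; q3-b>q4; q4-a>q4; q4-b>q4

Count input length up to 4: every symbol moves from q0 toward q4, which means 'more than 3' and absorbs. Accept from {q3, q4}.
A 5-state machine:
        a   b  
>  q0   q1  q1 
   q1   q2  q2 
   q2   q3  q3 
 * q3   q4  q4 
 * q4   q4  q4 
(> = start, * = accepting)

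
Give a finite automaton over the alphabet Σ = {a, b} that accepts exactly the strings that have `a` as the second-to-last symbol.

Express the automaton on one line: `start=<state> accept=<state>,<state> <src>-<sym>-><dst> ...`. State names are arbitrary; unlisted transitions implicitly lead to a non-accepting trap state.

A DFA must remember the last 2 symbols (since which symbol is second-to-last isn't known until the input ends). Use one state per possible window of the last ≤2 symbols; accept from those whose window starts with `a`.
7 states suffice.
        a   b  
>  s0   s1  s2 
   s1   s3  s4 
   s2   s5  s6 
 * s3   s3  s4 
 * s4   s5  s6 
   s5   s3  s4 
   s6   s5  s6 
(> = start, * = accepting)

start=s0 accept=s3,s4 s0-a->s1 s0-b->s2 s1-a->s3 s1-b->s4 s2-a->s5 s2-b->s6 s3-a->s3 s3-b->s4 s4-a->s5 s4-b->s6 s5-a->s3 s5-b->s4 s6-a->s5 s6-b->s6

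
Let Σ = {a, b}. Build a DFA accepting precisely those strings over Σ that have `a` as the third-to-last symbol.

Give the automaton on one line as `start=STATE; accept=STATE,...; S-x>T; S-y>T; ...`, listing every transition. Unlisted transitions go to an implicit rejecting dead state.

start=q0; accept=q7,q8,q9,q10; q0-a>q1; q0-b>q2; q1-a>q3; q1-b>q4; q2-a>q5; q2-b>q6; q3-a>q7; q3-b>q8; q4-a>q9; q4-b>q10; q5-a>q11; q5-b>q12; q6-a>q13; q6-b>q14; q7-a>q7; q7-b>q8; q8-a>q9; q8-b>q10; q9-a>q11; q9-b>q12; q10-a>q13; q10-b>q14; q11-a>q7; q11-b>q8; q12-a>q9; q12-b>q10; q13-a>q11; q13-b>q12; q14-a>q13; q14-b>q14

Because acceptance depends on a position counted from the end, the machine has to buffer the most recent 3 symbols. Make each state the string of the last up-to-3 symbols read; on input `x` shift the window left and append `x`. Accept when the buffered window has length 3 and begins with `a`.
15 states suffice.
          a    b  
>  q0     q1   q2 
   q1     q3   q4 
   q2     q5   q6 
   q3     q7   q8 
   q4     q9  q10 
   q5    q11  q12 
   q6    q13  q14 
 * q7     q7   q8 
 * q8     q9  q10 
 * q9    q11  q12 
 * q10   q13  q14 
   q11    q7   q8 
   q12    q9  q10 
   q13   q11  q12 
   q14   q13  q14 
(> = start, * = accepting)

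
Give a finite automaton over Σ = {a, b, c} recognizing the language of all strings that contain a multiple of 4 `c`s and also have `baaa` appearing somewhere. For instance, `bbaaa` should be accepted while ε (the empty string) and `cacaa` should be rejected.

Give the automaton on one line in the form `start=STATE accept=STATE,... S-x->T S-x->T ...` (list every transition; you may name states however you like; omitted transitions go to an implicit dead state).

start=S0 accept=S10 S0-a->S0 S0-b->S1 S0-c->S2 S1-a->S3 S1-b->S1 S1-c->S2 S2-a->S2 S2-b->S4 S2-c->S5 S3-a->S6 S3-b->S1 S3-c->S2 S4-a->S7 S4-b->S4 S4-c->S5 S5-a->S5 S5-b->S8 S5-c->S9 S6-a->S10 S6-b->S1 S6-c->S2 S7-a->S11 S7-b->S4 S7-c->S5 S8-a->S12 S8-b->S8 S8-c->S9 S9-a->S9 S9-b->S13 S9-c->S0 S10-a->S10 S10-b->S10 S10-c->S14 S11-a->S14 S11-b->S4 S11-c->S5 S12-a->S15 S12-b->S8 S12-c->S9 S13-a->S16 S13-b->S13 S13-c->S0 S14-a->S14 S14-b->S14 S14-c->S17 S15-a->S17 S15-b->S8 S15-c->S9 S16-a->S18 S16-b->S13 S16-c->S0 S17-a->S17 S17-b->S17 S17-c->S19 S18-a->S19 S18-b->S13 S18-c->S0 S19-a->S19 S19-b->S19 S19-c->S10

Run two small machines in parallel and take their product. One (4 states) tracks the count of `c`s modulo 4; the other (5 states) tracks whether and how much of `baaa` has been seen. Each combined state is a pair, one component from each; accept when both components accept.
With 20 states:
          a    b    c  
>  S0     S0   S1   S2 
   S1     S3   S1   S2 
   S2     S2   S4   S5 
   S3     S6   S1   S2 
   S4     S7   S4   S5 
   S5     S5   S8   S9 
   S6    S10   S1   S2 
   S7    S11   S4   S5 
   S8    S12   S8   S9 
   S9     S9  S13   S0 
 * S10   S10  S10  S14 
   S11   S14   S4   S5 
   S12   S15   S8   S9 
   S13   S16  S13   S0 
   S14   S14  S14  S17 
   S15   S17   S8   S9 
   S16   S18  S13   S0 
   S17   S17  S17  S19 
   S18   S19  S13   S0 
   S19   S19  S19  S10 
(> = start, * = accepting)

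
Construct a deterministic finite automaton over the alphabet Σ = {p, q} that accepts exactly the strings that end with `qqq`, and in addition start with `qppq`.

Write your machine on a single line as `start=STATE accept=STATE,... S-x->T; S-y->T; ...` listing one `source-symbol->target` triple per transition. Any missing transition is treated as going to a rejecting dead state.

Handle the two conditions separately and then intersect. The first has 4 states tracking how much of the suffix `qqq` has currently been matched; the second has 6 states tracking whether the input so far still matches the prefix `qppq`. A product state is a pair (one from each), accepting exactly when both do. After merging equivalent states the machine shrinks.
A 9-state machine:
        p   q  
>  s0   s1  s2 
   s1   s1  s1 
   s2   s3  s1 
   s3   s4  s1 
   s4   s1  s5 
   s5   s6  s7 
   s6   s6  s5 
   s7   s6  s8 
 * s8   s6  s8 
(> = start, * = accepting)

start=s0; accept=s8; s0-p->s1; s0-q->s2; s1-p->s1; s1-q->s1; s2-p->s3; s2-q->s1; s3-p->s4; s3-q->s1; s4-p->s1; s4-q->s5; s5-p->s6; s5-q->s7; s6-p->s6; s6-q->s5; s7-p->s6; s7-q->s8; s8-p->s6; s8-q->s8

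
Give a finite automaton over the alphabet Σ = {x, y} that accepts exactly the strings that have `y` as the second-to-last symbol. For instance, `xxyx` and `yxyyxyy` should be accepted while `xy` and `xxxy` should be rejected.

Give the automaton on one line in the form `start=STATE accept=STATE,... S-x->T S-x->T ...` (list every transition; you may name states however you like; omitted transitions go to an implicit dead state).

start=A accept=F,G A-x->B A-y->C B-x->D B-y->E C-x->F C-y->G D-x->D D-y->E E-x->F E-y->G F-x->D F-y->E G-x->F G-y->G

A DFA must remember the last 2 symbols (since which symbol is second-to-last isn't known until the input ends). Use one state per possible window of the last ≤2 symbols; accept from those whose window starts with `y`.
7 states suffice.
       x  y 
>  A   B  C 
   B   D  E 
   C   F  G 
   D   D  E 
   E   F  G 
 * F   D  E 
 * G   F  G 
(> = start, * = accepting)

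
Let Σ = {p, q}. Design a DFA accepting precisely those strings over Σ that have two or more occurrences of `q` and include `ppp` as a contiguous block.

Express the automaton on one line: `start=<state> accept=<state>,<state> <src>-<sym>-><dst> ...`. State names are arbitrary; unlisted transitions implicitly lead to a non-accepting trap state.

start=s0 accept=s13,s15 s0-p->s1 s0-q->s2 s1-p->s3 s1-q->s2 s2-p->s4 s2-q->s5 s3-p->s6 s3-q->s2 s4-p->s7 s4-q->s5 s5-p->s8 s5-q->s9 s6-p->s6 s6-q->s10 s7-p->s10 s7-q->s5 s8-p->s11 s8-q->s9 s9-p->s12 s9-q->s9 s10-p->s10 s10-q->s13 s11-p->s13 s11-q->s9 s12-p->s14 s12-q->s9 s13-p->s13 s13-q->s15 s14-p->s15 s14-q->s9 s15-p->s15 s15-q->s15

Build one automaton per condition and run them in lockstep. The first has 4 states tracking the count of `q`s, saturating at 3; the second has 4 states tracking whether and how much of `ppp` has been seen. A product state is a pair (one from each), accepting exactly when both do.
16 states suffice.
          p    q  
>  s0     s1   s2 
   s1     s3   s2 
   s2     s4   s5 
   s3     s6   s2 
   s4     s7   s5 
   s5     s8   s9 
   s6     s6  s10 
   s7    s10   s5 
   s8    s11   s9 
   s9    s12   s9 
   s10   s10  s13 
   s11   s13   s9 
   s12   s14   s9 
 * s13   s13  s15 
   s14   s15   s9 
 * s15   s15  s15 
(> = start, * = accepting)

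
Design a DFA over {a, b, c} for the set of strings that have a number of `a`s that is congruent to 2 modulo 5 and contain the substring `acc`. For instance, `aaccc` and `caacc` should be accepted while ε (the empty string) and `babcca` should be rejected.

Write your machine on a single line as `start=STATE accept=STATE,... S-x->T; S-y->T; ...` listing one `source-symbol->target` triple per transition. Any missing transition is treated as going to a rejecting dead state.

start=q0; accept=q12; q0-a->q1; q0-b->q0; q0-c->q0; q1-a->q2; q1-b->q3; q1-c->q4; q2-a->q5; q2-b->q6; q2-c->q7; q3-a->q2; q3-b->q3; q3-c->q3; q4-a->q2; q4-b->q3; q4-c->q8; q5-a->q9; q5-b->q10; q5-c->q11; q6-a->q5; q6-b->q6; q6-c->q6; q7-a->q5; q7-b->q6; q7-c->q12; q8-a->q12; q8-b->q8; q8-c->q8; q9-a->q13; q9-b->q14; q9-c->q15; q10-a->q9; q10-b->q10; q10-c->q10; q11-a->q9; q11-b->q10; q11-c->q16; q12-a->q16; q12-b->q12; q12-c->q12; q13-a->q1; q13-b->q0; q13-c->q17; q14-a->q13; q14-b->q14; q14-c->q14; q15-a->q13; q15-b->q14; q15-c->q18; q16-a->q18; q16-b->q16; q16-c->q16; q17-a->q1; q17-b->q0; q17-c->q19; q18-a->q19; q18-b->q18; q18-c->q18; q19-a->q8; q19-b->q19; q19-c->q19

Run two small machines in parallel and take their product. One (5 states) tracks the count of `a`s modulo 5; the other (4 states) tracks whether and how much of `acc` has been seen. Each combined state is a pair, one component from each; accept when both components accept.
          a    b    c  
>  q0     q1   q0   q0 
   q1     q2   q3   q4 
   q2     q5   q6   q7 
   q3     q2   q3   q3 
   q4     q2   q3   q8 
   q5     q9  q10  q11 
   q6     q5   q6   q6 
   q7     q5   q6  q12 
   q8    q12   q8   q8 
   q9    q13  q14  q15 
   q10    q9  q10  q10 
   q11    q9  q10  q16 
 * q12   q16  q12  q12 
   q13    q1   q0  q17 
   q14   q13  q14  q14 
   q15   q13  q14  q18 
   q16   q18  q16  q16 
   q17    q1   q0  q19 
   q18   q19  q18  q18 
   q19    q8  q19  q19 
(> = start, * = accepting)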